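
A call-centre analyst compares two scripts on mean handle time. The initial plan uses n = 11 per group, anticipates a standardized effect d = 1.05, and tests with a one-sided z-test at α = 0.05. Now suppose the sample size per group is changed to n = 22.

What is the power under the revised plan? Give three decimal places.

Power ≈ 0.967

With n = 22 per group: δ = d·√(n/2) = 1.05 × √(22/2) = 3.4825. Critical value z_{0.05} = 1.645.
Revised power = P(Z > 1.645 − δ) = Φ(1.838) = 0.9669.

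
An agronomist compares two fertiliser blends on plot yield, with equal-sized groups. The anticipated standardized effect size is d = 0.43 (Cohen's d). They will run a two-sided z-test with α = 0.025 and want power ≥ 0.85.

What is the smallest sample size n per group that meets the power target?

n = 117 per group

For power 0.85 need Φ(δ − z_{0.0125}) = 0.85, so δ = z_{0.0125} + z_{0.15} = 2.241 + 1.036 = 3.278.
(The Φ(−δ − z_{α/2}) term is vanishingly small for δ > 0 and is dropped in the standard sample-size formula.)
δ = d·√(n/2) ⇒ n = 2(δ/d)² = 2 × (3.278 / 0.43)² = 116.22.
Rounding up, n = 117 per group.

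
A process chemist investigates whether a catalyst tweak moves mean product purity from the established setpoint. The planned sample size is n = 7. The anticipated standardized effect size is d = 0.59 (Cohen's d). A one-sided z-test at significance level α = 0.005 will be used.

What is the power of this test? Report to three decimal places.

Power ≈ 0.155

Noncentrality parameter: δ = d·√n = 0.59 × √7 = 1.5610
Critical value for a one-sided test at α = 0.005: z_α = 2.576.
Power = P(Z > 2.576 − δ) = Φ(-1.015) = 0.1551.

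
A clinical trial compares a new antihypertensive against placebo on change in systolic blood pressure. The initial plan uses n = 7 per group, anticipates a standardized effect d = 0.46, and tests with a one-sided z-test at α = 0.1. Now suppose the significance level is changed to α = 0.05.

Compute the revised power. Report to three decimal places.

Power ≈ 0.216

δ = d·√(n/2) = 0.46 × √(7/2) = 0.8606 (unchanged). New critical value: z_{0.05} = 1.645.
Revised power = P(Z > 1.645 − δ) = Φ(-0.784) = 0.2164.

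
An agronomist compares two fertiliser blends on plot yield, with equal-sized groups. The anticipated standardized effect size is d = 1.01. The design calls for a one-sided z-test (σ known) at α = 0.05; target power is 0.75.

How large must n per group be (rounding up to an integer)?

For power 0.75 need Φ(δ − z_{0.05}) = 0.75, so δ = z_{0.05} + z_{0.25} = 1.645 + 0.674 = 2.319.
δ = d·√(n/2) ⇒ n = 2(δ/d)² = 2 × (2.319 / 1.01)² = 10.55.
Rounding up, n = 11 per group.

n = 11 per group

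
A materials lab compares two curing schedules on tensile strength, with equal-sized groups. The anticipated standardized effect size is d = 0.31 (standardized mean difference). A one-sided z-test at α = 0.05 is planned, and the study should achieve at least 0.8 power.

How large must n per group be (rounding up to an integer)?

Set Φ(δ − 1.645) = 0.8; then δ − 1.645 = Φ⁻¹(0.8) = 0.842, giving δ = 2.486.
δ = d·√(n/2) ⇒ n = 2(δ/d)² = 2 × (2.486 / 0.31)² = 128.67.
Round up to the next whole unit.

n = 129 per group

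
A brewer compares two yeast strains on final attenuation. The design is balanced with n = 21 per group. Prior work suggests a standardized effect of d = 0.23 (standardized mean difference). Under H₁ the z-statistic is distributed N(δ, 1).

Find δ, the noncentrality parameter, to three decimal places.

δ ≈ 0.745

The noncentrality parameter scales effect size by the design's sample-size factor: δ = d·√(n/2) = 0.23 × √(21/2) = 0.7453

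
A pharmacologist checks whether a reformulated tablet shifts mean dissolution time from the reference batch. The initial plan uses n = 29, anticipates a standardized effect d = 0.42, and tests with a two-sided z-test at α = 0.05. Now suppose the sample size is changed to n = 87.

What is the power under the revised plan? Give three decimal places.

With n = 87: δ = d·√n = 0.42 × √87 = 3.9175. Critical value z_{0.025} = 1.960.
Revised power = Φ(δ − 1.960) + Φ(−δ − 1.960) = Φ(1.958) + Φ(-5.877) = 0.9749 + 0.0000 = 0.9749.

Power ≈ 0.975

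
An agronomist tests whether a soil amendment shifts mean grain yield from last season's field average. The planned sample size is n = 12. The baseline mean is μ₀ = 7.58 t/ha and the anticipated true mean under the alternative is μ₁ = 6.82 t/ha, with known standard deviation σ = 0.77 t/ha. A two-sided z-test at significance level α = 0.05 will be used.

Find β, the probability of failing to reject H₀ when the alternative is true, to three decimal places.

β ≈ 0.072

Standardized effect: d = |μ₁ − μ₀| / σ = |6.82 − 7.58| / 0.77 = 0.9870
Noncentrality parameter: δ = d·√n = 0.9870 × √12 = 3.4191
Critical value for a two-sided test at α = 0.05: z_{α/2} = 1.960.
Power = Φ(δ − 1.960) + Φ(−δ − 1.960) = Φ(1.459) + Φ(-5.379) = 0.9277 + 0.0000 = 0.9277.
Type II error: β = 1 − power = 1 − 0.9277 = 0.0723.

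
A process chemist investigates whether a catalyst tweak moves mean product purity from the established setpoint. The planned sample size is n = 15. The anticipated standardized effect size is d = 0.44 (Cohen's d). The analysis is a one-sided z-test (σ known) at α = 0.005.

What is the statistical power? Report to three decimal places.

Noncentrality parameter: δ = d·√n = 0.44 × √15 = 1.7041
One-sided α = 0.005 → critical value z_{0.005} = 2.576.
Power = P(Z > 2.576 − δ) = Φ(-0.872) = 0.1917.

Power ≈ 0.192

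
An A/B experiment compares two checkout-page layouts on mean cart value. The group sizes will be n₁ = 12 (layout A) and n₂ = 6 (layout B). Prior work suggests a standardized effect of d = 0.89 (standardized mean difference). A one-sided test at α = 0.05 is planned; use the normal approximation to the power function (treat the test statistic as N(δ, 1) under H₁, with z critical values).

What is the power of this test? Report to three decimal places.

Power ≈ 0.554

Noncentrality parameter: δ = d / √(1/n₁ + 1/n₂) = 0.89 / √(1/12 + 1/6) = 1.7800
One-sided α = 0.05 → critical value z_{0.05} = 1.645.
Power = P(Z > 1.645 − δ) = Φ(0.135) = 0.5538.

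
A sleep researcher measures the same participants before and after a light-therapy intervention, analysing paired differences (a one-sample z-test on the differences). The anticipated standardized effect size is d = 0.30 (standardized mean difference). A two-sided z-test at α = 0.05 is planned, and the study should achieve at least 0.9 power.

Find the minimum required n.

n = 117

For power 0.9 need Φ(δ − z_{0.025}) = 0.9, so δ = z_{0.025} + z_{0.10} = 1.960 + 1.282 = 3.242.
(The Φ(−δ − z_{α/2}) term is vanishingly small for δ > 0 and is dropped in the standard sample-size formula.)
δ = d·√n ⇒ n = (δ/d)² = (3.242 / 0.30)² = 116.75.
Round up to the next whole unit.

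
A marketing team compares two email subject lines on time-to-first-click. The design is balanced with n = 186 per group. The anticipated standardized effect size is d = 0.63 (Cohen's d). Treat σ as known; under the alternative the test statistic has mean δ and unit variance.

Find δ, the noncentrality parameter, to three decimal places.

The noncentrality parameter scales effect size by the design's sample-size factor: δ = d·√(n/2) = 0.63 × √(186/2) = 6.0755

δ ≈ 6.075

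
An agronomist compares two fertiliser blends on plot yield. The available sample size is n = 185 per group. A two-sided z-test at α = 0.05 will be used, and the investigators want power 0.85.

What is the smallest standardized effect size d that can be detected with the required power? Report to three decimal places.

Need Φ(δ − 1.960) = 0.85, so δ = 1.960 + 1.036 = 2.996.
(The second rejection-region term Φ(−δ − z_{α/2}) is negligible and dropped.)
δ = d·√(n/2) ⇒ d = δ/√(n/2) = 2.996/√(185/2) = 0.3116.

d ≈ 0.312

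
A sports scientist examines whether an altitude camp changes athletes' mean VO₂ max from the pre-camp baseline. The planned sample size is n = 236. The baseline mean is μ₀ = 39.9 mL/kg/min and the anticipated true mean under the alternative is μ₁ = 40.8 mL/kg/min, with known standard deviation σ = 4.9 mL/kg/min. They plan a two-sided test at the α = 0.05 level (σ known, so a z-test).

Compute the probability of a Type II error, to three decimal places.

β ≈ 0.194

Standardized effect: d = |μ₁ − μ₀| / σ = |40.8 − 39.9| / 4.9 = 0.1837
Noncentrality parameter: δ = d·√n = 0.1837 × √236 = 2.8216
Critical value for a two-sided test at α = 0.05: z_{α/2} = 1.960.
Power = Φ(δ − 1.960) + Φ(−δ − 1.960) = Φ(0.862) + Φ(-4.782) = 0.8056 + 0.0000 = 0.8056.
Type II error: β = 1 − power = 1 − 0.8056 = 0.1944.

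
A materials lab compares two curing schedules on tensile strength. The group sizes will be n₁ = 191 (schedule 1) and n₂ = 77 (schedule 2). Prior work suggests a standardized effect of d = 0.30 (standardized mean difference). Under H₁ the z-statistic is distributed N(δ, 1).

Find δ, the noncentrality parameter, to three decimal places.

δ ≈ 2.222

The noncentrality parameter scales effect size by the design's sample-size factor: δ = d / √(1/n₁ + 1/n₂) = 0.30 / √(1/191 + 1/77) = 2.2224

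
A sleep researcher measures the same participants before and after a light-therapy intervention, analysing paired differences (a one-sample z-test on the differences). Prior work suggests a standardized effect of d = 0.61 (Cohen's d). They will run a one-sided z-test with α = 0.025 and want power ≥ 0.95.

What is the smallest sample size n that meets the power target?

For power 0.95 need Φ(δ − z_{0.025}) = 0.95, so δ = z_{0.025} + z_{0.05} = 1.960 + 1.645 = 3.605.
δ = d·√n ⇒ n = (δ/d)² = (3.605 / 0.61)² = 34.92.
Rounding up, n = 35.

n = 35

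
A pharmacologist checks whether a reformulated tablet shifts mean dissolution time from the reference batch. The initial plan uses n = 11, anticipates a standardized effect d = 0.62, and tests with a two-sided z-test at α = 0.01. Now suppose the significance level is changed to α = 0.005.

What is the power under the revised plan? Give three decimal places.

Power ≈ 0.226

δ = d·√n = 0.62 × √11 = 2.0563 (unchanged). New critical value: z_{0.0025} = 2.807.
Revised power = Φ(δ − 2.807) + Φ(−δ − 2.807) = Φ(-0.751) + Φ(-4.863) = 0.2264 + 0.0000 = 0.2264.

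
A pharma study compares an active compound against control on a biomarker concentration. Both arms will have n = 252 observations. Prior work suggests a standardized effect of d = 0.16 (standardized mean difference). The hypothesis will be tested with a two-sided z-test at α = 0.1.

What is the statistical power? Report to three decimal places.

Power ≈ 0.560

Noncentrality parameter: δ = d·√(n/2) = 0.16 × √(252/2) = 1.7960
Critical value for a two-sided test at α = 0.1: z_{α/2} = 1.645.
Power = Φ(δ − 1.645) + Φ(−δ − 1.645) = Φ(0.151) + Φ(-3.441) = 0.5601 + 0.0003 = 0.5604.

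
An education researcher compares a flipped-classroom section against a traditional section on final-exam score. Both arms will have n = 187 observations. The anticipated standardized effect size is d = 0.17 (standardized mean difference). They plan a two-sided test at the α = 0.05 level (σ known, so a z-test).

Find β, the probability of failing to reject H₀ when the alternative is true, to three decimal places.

Noncentrality parameter: λ = d·√(n/2) = 0.17 × √(187/2) = 1.6438
Two-sided α = 0.05 → critical value z_{0.025} = 1.960.
Power = Φ(λ − 1.960) + Φ(−λ − 1.960) = Φ(-0.316) + Φ(-3.604) = 0.3759 + 0.0002 = 0.3761.
Type II error: β = 1 − power = 1 − 0.3761 = 0.6239.

β ≈ 0.624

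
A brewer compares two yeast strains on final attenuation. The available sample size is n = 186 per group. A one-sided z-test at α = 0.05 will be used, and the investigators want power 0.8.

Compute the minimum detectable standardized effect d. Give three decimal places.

d ≈ 0.258

Need Φ(δ − 1.645) = 0.8, so δ = 1.645 + 0.842 = 2.486.
δ = d·√(n/2) ⇒ d = δ/√(n/2) = 2.486/√(186/2) = 0.2578.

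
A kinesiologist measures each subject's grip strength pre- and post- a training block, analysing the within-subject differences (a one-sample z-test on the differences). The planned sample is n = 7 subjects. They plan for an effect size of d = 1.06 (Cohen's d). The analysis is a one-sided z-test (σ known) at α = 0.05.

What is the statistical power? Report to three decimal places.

Noncentrality parameter: δ = d·√n = 1.06 × √7 = 2.8045
Critical value for a one-sided test at α = 0.05: z_α = 1.645.
Power = P(Z > 1.645 − δ) = Φ(1.160) = 0.8769.

Power ≈ 0.877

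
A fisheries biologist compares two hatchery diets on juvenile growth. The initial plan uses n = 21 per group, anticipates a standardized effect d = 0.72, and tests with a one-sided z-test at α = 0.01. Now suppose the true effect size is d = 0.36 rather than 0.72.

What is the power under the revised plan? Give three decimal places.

Power ≈ 0.123

With d = 0.36: δ = d·√(n/2) = 0.36 × √(21/2) = 1.1665. Critical value z_{0.01} = 2.326.
Revised power = Φ(δ − 2.326) = Φ(-1.160) = 0.1231.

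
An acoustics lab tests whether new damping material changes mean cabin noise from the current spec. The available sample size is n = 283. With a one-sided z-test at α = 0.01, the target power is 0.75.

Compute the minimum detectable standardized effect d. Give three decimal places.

d ≈ 0.178

Need Φ(δ − 2.326) = 0.75, so δ = 2.326 + 0.674 = 3.001.
δ = d·√n ⇒ d = δ/√n = 3.001/√283 = 0.1784.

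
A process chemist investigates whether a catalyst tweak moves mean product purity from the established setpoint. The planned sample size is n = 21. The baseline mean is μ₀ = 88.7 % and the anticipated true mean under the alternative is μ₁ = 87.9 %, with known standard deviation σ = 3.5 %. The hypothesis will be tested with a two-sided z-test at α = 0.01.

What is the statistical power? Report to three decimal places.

Power ≈ 0.063

Standardized effect: d = |μ₁ − μ₀| / σ = |87.9 − 88.7| / 3.5 = 0.2286
Noncentrality parameter: δ = d·√n = 0.2286 × √21 = 1.0474
Critical value for a two-sided test at α = 0.01: z_{α/2} = 2.576.
Power = Φ(δ − 2.576) + Φ(−δ − 2.576) = Φ(-1.528) + Φ(-3.623) = 0.0632 + 0.0001 = 0.0634.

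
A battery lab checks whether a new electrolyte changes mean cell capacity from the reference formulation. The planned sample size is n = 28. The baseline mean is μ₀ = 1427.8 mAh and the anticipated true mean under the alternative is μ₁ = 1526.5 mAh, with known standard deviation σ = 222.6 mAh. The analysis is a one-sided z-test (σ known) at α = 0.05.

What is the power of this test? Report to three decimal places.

Power ≈ 0.758

Standardized effect: d = |μ₁ − μ₀| / σ = |1526.5 − 1427.8| / 222.6 = 0.4434
Noncentrality parameter: δ = d·√n = 0.4434 × √28 = 2.3462
Critical value for a one-sided test at α = 0.05: z_α = 1.645.
Power = P(Z > 1.645 − δ) = Φ(0.701) = 0.7585.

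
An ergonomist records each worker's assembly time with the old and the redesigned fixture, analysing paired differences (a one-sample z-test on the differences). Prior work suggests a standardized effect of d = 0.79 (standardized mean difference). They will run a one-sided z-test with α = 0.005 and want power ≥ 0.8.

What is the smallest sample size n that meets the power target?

Set Φ(δ − 2.576) = 0.8; then δ − 2.576 = Φ⁻¹(0.8) = 0.842, giving δ = 3.417.
δ = d·√n ⇒ n = (δ/d)² = (3.417 / 0.79)² = 18.71.
Round up to the next whole unit.

n = 19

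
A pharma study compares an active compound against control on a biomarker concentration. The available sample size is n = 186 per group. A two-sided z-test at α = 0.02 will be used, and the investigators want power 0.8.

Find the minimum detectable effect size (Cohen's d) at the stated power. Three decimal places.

Need Φ(δ − 2.326) = 0.8, so δ = 2.326 + 0.842 = 3.168.
(The second rejection-region term Φ(−δ − z_{α/2}) is negligible and dropped.)
δ = d·√(n/2) ⇒ d = δ/√(n/2) = 3.168/√(186/2) = 0.3285.

d ≈ 0.329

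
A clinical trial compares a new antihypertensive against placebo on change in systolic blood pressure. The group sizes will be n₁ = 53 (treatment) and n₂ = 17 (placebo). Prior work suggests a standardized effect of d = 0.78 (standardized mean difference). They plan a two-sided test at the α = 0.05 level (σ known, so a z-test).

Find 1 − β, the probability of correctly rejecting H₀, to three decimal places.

Noncentrality parameter: δ = d / √(1/n₁ + 1/n₂) = 0.78 / √(1/53 + 1/17) = 2.7984
Critical value for a two-sided test at α = 0.05: z_{α/2} = 1.960.
Power = Φ(δ − 1.960) + Φ(−δ − 1.960) = Φ(0.838) + Φ(-4.758) = 0.7991 + 0.0000 = 0.7991.

Power ≈ 0.799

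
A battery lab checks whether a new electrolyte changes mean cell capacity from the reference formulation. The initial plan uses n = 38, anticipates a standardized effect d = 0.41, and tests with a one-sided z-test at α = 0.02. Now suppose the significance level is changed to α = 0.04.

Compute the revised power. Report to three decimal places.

Power ≈ 0.781

δ = d·√n = 0.41 × √38 = 2.5274 (unchanged). New critical value: z_{0.04} = 1.751.
Revised power = P(Z > 1.751 − δ) = Φ(0.777) = 0.7813.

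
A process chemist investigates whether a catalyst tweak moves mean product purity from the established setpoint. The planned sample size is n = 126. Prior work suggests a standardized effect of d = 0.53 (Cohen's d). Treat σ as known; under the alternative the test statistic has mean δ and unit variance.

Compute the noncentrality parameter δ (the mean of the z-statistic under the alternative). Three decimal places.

δ ≈ 5.949

δ = d·√n = 0.53 × √126 = 5.9492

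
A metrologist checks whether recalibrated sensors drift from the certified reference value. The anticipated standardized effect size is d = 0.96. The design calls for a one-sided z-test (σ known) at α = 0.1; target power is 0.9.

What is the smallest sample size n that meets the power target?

For power 0.9 need Φ(δ − z_{0.1}) = 0.9, so δ = z_{0.1} + z_{0.10} = 1.282 + 1.282 = 2.563.
δ = d·√n ⇒ n = (δ/d)² = (2.563 / 0.96)² = 7.13.
Round up to the next whole unit.

n = 8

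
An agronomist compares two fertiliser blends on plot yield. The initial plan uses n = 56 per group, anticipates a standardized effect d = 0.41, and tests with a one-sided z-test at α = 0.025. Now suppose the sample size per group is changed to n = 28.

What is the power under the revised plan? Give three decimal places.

Power ≈ 0.335

With n = 28 per group: δ = d·√(n/2) = 0.41 × √(28/2) = 1.5341. Critical value z_{0.025} = 1.960.
Revised power = P(Z > 1.960 − δ) = Φ(-0.426) = 0.3351.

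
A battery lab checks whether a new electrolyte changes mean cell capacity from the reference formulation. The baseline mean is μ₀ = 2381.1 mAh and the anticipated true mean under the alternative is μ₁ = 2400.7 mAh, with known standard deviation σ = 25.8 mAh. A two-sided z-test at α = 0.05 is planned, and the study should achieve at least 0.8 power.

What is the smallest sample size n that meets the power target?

n = 14

Standardized effect: d = |μ₁ − μ₀| / σ = |2400.7 − 2381.1| / 25.8 = 0.7597
For power 0.8 need Φ(δ − z_{0.025}) = 0.8, so δ = z_{0.025} + z_{0.20} = 1.960 + 0.842 = 2.802.
(For δ > 0 the lower-tail rejection region contributes negligibly to power, so the one-term inversion is standard.)
δ = d·√n ⇒ n = (δ/d)² = (2.802 / 0.7597)² = 13.60.
Rounding up, n = 14.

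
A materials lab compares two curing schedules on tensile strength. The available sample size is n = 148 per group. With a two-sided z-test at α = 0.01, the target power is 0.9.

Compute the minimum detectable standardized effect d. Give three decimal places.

d ≈ 0.448

Required noncentrality: δ = z_{0.005} + z_{0.10} = 2.576 + 1.282 = 3.857.
(Lower-tail contribution to power is negligible for δ > 0.)
δ = d·√(n/2) ⇒ d = δ/√(n/2) = 3.857/√(148/2) = 0.4484.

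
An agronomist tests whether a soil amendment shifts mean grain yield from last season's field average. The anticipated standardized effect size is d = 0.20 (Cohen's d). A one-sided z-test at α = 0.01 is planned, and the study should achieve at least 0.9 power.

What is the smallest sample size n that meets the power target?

Set Φ(δ − 2.326) = 0.9; then δ − 2.326 = Φ⁻¹(0.9) = 1.282, giving δ = 3.608.
δ = d·√n ⇒ n = (δ/d)² = (3.608 / 0.20)² = 325.42.
Round up to the next whole unit.

n = 326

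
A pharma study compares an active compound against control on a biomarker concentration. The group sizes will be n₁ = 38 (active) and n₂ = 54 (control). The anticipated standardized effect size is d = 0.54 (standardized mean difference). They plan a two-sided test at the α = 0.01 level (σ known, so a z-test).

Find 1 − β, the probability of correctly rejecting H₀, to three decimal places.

Noncentrality parameter: δ = d / √(1/n₁ + 1/n₂) = 0.54 / √(1/38 + 1/54) = 2.5503
Two-sided α = 0.01 → critical value z_{0.005} = 2.576.
Power = Φ(δ − 2.576) + Φ(−δ − 2.576) = Φ(-0.026) + Φ(-5.126) = 0.4898 + 0.0000 = 0.4898.

Power ≈ 0.490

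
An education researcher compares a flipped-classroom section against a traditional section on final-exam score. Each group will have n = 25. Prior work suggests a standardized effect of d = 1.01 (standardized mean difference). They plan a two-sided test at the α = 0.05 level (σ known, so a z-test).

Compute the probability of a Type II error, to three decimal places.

β ≈ 0.054

Noncentrality parameter: δ = d·√(n/2) = 1.01 × √(25/2) = 3.5709
Two-sided α = 0.05 → critical value z_{0.025} = 1.960.
Power = Φ(δ − 1.960) + Φ(−δ − 1.960) = Φ(1.611) + Φ(-5.531) = 0.9464 + 0.0000 = 0.9464.
Type II error: β = 1 − power = 1 − 0.9464 = 0.0536.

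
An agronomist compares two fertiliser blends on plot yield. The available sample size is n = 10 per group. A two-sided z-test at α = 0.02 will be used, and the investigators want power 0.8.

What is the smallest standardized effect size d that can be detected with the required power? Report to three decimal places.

d ≈ 1.417

Required noncentrality: δ = z_{0.01} + z_{0.20} = 2.326 + 0.842 = 3.168.
(The second rejection-region term Φ(−δ − z_{α/2}) is negligible and dropped.)
δ = d·√(n/2) ⇒ d = δ/√(n/2) = 3.168/√(10/2) = 1.4168.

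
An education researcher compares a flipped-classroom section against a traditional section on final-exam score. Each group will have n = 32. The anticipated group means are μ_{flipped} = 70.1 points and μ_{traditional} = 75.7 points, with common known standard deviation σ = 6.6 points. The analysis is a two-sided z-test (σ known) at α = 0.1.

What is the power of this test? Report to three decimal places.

Standardized effect: d = |μ_{flipped} − μ_{traditional}| / σ = |70.1 − 75.7| / 6.6 = 0.8485
Noncentrality parameter: δ = d·√(n/2) = 0.8485 × √(32/2) = 3.3939
Critical value for a two-sided test at α = 0.1: z_{α/2} = 1.645.
Power = Φ(δ − 1.645) + Φ(−δ − 1.645) = Φ(1.749) + Φ(-5.039) = 0.9599 + 0.0000 = 0.9599.

Power ≈ 0.960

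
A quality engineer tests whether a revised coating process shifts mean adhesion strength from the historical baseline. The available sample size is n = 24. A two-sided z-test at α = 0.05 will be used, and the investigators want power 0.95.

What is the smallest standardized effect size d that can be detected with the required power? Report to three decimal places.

d ≈ 0.736

Need Φ(δ − 1.960) = 0.95, so δ = 1.960 + 1.645 = 3.605.
(The second rejection-region term Φ(−δ − z_{α/2}) is negligible and dropped.)
δ = d·√n ⇒ d = δ/√n = 3.605/√24 = 0.7358.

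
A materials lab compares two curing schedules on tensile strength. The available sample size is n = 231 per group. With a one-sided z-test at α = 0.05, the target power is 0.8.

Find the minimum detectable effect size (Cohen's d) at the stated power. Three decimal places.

d ≈ 0.231

Required noncentrality: δ = z_{0.05} + z_{0.20} = 1.645 + 0.842 = 2.486.
δ = d·√(n/2) ⇒ d = δ/√(n/2) = 2.486/√(231/2) = 0.2314.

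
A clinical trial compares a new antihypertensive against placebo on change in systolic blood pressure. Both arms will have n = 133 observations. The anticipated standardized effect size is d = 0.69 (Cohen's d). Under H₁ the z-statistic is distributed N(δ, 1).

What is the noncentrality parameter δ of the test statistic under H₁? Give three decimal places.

The noncentrality parameter scales effect size by the design's sample-size factor: δ = d·√(n/2) = 0.69 × √(133/2) = 5.6268

δ ≈ 5.627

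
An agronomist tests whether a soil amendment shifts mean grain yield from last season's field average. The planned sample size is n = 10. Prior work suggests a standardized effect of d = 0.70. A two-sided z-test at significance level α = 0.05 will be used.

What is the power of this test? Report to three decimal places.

Noncentrality parameter: δ = d·√n = 0.70 × √10 = 2.2136
Critical value for a two-sided test at α = 0.05: z_{α/2} = 1.960.
Power = Φ(δ − 1.960) + Φ(−δ − 1.960) = Φ(0.254) + Φ(-4.174) = 0.6001 + 0.0000 = 0.6001.

Power ≈ 0.600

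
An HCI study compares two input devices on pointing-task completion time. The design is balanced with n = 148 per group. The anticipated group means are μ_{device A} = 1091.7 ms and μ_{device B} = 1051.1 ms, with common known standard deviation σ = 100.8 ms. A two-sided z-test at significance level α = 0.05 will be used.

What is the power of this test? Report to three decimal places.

Power ≈ 0.934

Standardized effect: d = |μ_{device A} − μ_{device B}| / σ = |1091.7 − 1051.1| / 100.8 = 0.4028
Noncentrality parameter: δ = d·√(n/2) = 0.4028 × √(148/2) = 3.4648
Critical value for a two-sided test at α = 0.05: z_{α/2} = 1.960.
Power = Φ(δ − 1.960) + Φ(−δ − 1.960) = Φ(1.505) + Φ(-5.425) = 0.9338 + 0.0000 = 0.9338.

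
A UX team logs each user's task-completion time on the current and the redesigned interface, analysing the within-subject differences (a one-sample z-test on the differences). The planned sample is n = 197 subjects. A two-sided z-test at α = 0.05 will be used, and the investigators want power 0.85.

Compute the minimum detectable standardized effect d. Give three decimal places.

d ≈ 0.213

Required noncentrality: δ = z_{0.025} + z_{0.15} = 1.960 + 1.036 = 2.996.
(Lower-tail contribution to power is negligible for δ > 0.)
δ = d·√n ⇒ d = δ/√n = 2.996/√197 = 0.2135.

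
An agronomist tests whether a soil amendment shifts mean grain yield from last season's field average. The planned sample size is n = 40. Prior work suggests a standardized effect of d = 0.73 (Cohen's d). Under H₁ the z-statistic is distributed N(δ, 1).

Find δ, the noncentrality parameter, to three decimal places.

δ = d·√n = 0.73 × √40 = 4.6169

δ ≈ 4.617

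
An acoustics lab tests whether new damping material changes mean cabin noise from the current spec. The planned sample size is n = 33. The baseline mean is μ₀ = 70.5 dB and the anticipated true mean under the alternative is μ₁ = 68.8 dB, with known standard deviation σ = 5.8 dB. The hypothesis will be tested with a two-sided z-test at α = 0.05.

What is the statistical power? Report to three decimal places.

Standardized effect: d = |μ₁ − μ₀| / σ = |68.8 − 70.5| / 5.8 = 0.2931
Noncentrality parameter: δ = d·√n = 0.2931 × √33 = 1.6838
Critical value for a two-sided test at α = 0.05: z_{α/2} = 1.960.
Power = Φ(δ − 1.960) + Φ(−δ − 1.960) = Φ(-0.276) + Φ(-3.644) = 0.3912 + 0.0001 = 0.3913.

Power ≈ 0.391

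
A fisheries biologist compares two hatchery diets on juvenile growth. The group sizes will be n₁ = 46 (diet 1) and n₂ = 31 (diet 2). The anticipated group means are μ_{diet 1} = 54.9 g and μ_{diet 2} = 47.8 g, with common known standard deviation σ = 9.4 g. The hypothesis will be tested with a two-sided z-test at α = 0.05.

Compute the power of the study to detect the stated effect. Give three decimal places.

Standardized effect: d = |μ_{diet 1} − μ_{diet 2}| / σ = |54.9 − 47.8| / 9.4 = 0.7553
Noncentrality parameter: δ = d / √(1/n₁ + 1/n₂) = 0.7553 / √(1/46 + 1/31) = 3.2505
Two-sided α = 0.05 → critical value z_{0.025} = 1.960.
Power = Φ(δ − 1.960) + Φ(−δ − 1.960) = Φ(1.290) + Φ(-5.210) = 0.9016 + 0.0000 = 0.9016.

Power ≈ 0.902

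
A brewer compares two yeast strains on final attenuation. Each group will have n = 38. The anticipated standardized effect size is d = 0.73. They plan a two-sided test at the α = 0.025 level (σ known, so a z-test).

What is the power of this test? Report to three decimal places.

Noncentrality parameter: δ = d·√(n/2) = 0.73 × √(38/2) = 3.1820
Two-sided α = 0.025 → critical value z_{0.0125} = 2.241.
Power = Φ(δ − 2.241) + Φ(−δ − 2.241) = Φ(0.941) + Φ(-5.423) = 0.8265 + 0.0000 = 0.8265.

Power ≈ 0.827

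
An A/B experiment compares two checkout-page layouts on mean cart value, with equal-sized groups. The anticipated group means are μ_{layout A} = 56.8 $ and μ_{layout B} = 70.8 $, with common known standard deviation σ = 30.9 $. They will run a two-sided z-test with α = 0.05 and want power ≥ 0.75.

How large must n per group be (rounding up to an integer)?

Standardized effect: d = |μ_{layout A} − μ_{layout B}| / σ = |56.8 − 70.8| / 30.9 = 0.4531
For power 0.75 need Φ(δ − z_{0.025}) = 0.75, so δ = z_{0.025} + z_{0.25} = 1.960 + 0.674 = 2.634.
(The Φ(−δ − z_{α/2}) term is vanishingly small for δ > 0 and is dropped in the standard sample-size formula.)
δ = d·√(n/2) ⇒ n = 2(δ/d)² = 2 × (2.634 / 0.4531)² = 67.62.
Round up to the next whole unit.

n = 68 per group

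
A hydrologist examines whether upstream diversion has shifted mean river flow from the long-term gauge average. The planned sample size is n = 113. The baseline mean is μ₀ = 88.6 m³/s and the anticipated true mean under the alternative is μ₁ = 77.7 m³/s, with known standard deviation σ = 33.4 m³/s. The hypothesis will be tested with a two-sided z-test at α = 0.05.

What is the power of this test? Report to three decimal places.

Standardized effect: d = |μ₁ − μ₀| / σ = |77.7 − 88.6| / 33.4 = 0.3263
Noncentrality parameter: δ = d·√n = 0.3263 × √113 = 3.4691
Two-sided α = 0.05 → critical value z_{0.025} = 1.960.
Power = Φ(δ − 1.960) + Φ(−δ − 1.960) = Φ(1.509) + Φ(-5.429) = 0.9344 + 0.0000 = 0.9344.

Power ≈ 0.934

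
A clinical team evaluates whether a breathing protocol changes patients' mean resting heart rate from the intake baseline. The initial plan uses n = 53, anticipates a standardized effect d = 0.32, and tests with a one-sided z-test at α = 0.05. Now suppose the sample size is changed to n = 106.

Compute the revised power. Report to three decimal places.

With n = 106: δ = d·√n = 0.32 × √106 = 3.2946. Critical value z_{0.05} = 1.645.
Revised power = P(Z > 1.645 − δ) = Φ(1.650) = 0.9505.

Power ≈ 0.951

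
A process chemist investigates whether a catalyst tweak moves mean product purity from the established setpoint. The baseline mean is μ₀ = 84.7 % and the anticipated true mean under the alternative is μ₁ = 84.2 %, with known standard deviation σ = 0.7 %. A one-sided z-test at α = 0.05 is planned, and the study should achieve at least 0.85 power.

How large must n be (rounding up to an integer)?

Standardized effect: d = |μ₁ − μ₀| / σ = |84.2 − 84.7| / 0.7 = 0.7143
Set Φ(δ − 1.645) = 0.85; then δ − 1.645 = Φ⁻¹(0.85) = 1.036, giving δ = 2.681.
δ = d·√n ⇒ n = (δ/d)² = (2.681 / 0.7143)² = 14.09.
Rounding up, n = 15.

n = 15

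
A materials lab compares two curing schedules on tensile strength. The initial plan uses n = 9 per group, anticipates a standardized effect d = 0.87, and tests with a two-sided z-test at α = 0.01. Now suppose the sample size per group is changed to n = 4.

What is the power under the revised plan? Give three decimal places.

With n = 4 per group: δ = d·√(n/2) = 0.87 × √(4/2) = 1.2304. Critical value z_{0.005} = 2.576.
Revised power = Φ(δ − 2.576) + Φ(−δ − 2.576) = Φ(-1.345) + Φ(-3.806) = 0.0892 + 0.0001 = 0.0893.

Power ≈ 0.089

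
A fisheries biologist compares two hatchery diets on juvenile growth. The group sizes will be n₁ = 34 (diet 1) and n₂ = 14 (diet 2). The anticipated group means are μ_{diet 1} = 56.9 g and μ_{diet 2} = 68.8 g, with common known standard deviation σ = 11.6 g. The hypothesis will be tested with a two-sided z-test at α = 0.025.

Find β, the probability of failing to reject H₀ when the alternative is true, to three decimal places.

β ≈ 0.161

Standardized effect: d = |μ_{diet 1} − μ_{diet 2}| / σ = |56.9 − 68.8| / 11.6 = 1.0259
Noncentrality parameter: δ = d / √(1/n₁ + 1/n₂) = 1.0259 / √(1/34 + 1/14) = 3.2305
Critical value for a two-sided test at α = 0.025: z_{α/2} = 2.241.
Power = Φ(δ − 2.241) + Φ(−δ − 2.241) = Φ(0.989) + Φ(-5.472) = 0.8387 + 0.0000 = 0.8387.
Type II error: β = 1 − power = 1 − 0.8387 = 0.1613.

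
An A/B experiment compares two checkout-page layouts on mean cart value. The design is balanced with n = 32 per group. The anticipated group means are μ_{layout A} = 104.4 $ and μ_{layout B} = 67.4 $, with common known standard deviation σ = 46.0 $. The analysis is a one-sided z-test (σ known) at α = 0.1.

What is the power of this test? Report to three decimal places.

Power ≈ 0.974

Standardized effect: d = |μ_{layout A} − μ_{layout B}| / σ = |104.4 − 67.4| / 46.0 = 0.8043
Noncentrality parameter: δ = d·√(n/2) = 0.8043 × √(32/2) = 3.2174
One-sided α = 0.1 → critical value z_{0.1} = 1.282.
Power = P(Z > 1.282 − δ) = Φ(1.936) = 0.9736.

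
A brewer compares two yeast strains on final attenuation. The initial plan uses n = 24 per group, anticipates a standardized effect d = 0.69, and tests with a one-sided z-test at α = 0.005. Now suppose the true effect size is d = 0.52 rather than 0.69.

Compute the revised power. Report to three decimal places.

Power ≈ 0.219

With d = 0.52: δ = d·√(n/2) = 0.52 × √(24/2) = 1.8013. Critical value z_{0.005} = 2.576.
Revised power = P(Z > 2.576 − δ) = Φ(-0.774) = 0.2193.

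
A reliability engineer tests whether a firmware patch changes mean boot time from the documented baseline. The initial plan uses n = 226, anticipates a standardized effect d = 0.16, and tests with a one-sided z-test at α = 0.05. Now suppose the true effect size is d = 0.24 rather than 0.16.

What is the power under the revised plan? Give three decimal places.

Power ≈ 0.975

With d = 0.24: δ = d·√n = 0.24 × √226 = 3.6080. Critical value z_{0.05} = 1.645.
Revised power = Φ(δ − 1.645) = Φ(1.963) = 0.9752.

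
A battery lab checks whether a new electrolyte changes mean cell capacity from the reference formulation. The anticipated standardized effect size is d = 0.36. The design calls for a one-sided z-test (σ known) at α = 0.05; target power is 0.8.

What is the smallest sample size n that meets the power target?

n = 48

Set Φ(δ − 1.645) = 0.8; then δ − 1.645 = Φ⁻¹(0.8) = 0.842, giving δ = 2.486.
δ = d·√n ⇒ n = (δ/d)² = (2.486 / 0.36)² = 47.70.
Rounding up, n = 48.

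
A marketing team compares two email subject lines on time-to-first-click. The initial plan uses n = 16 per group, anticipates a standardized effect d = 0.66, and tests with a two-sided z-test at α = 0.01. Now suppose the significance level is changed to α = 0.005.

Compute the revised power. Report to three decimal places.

δ = d·√(n/2) = 0.66 × √(16/2) = 1.8668 (unchanged). New critical value: z_{0.0025} = 2.807.
Revised power = Φ(δ − 2.807) + Φ(−δ − 2.807) = Φ(-0.940) + Φ(-4.674) = 0.1735 + 0.0000 = 0.1735.

Power ≈ 0.174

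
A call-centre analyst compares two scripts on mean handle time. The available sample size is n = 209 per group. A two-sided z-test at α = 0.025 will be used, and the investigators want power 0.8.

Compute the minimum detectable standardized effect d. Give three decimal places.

d ≈ 0.302

Need Φ(δ − 2.241) = 0.8, so δ = 2.241 + 0.842 = 3.083.
(Lower-tail contribution to power is negligible for δ > 0.)
δ = d·√(n/2) ⇒ d = δ/√(n/2) = 3.083/√(209/2) = 0.3016.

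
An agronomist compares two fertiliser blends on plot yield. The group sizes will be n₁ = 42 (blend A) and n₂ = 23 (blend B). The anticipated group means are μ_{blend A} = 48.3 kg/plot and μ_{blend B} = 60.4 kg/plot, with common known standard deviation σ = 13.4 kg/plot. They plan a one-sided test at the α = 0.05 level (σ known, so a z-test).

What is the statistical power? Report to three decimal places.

Power ≈ 0.967

Standardized effect: d = |μ_{blend A} − μ_{blend B}| / σ = |48.3 − 60.4| / 13.4 = 0.9030
Noncentrality parameter: δ = d / √(1/n₁ + 1/n₂) = 0.9030 / √(1/42 + 1/23) = 3.4811
One-sided α = 0.05 → critical value z_{0.05} = 1.645.
Power = P(Z > 1.645 − δ) = Φ(1.836) = 0.9668.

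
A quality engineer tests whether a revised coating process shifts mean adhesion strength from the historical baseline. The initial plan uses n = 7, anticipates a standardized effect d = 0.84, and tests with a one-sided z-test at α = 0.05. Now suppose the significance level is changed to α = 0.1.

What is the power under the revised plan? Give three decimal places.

Power ≈ 0.827

δ = d·√n = 0.84 × √7 = 2.2224 (unchanged). New critical value: z_{0.1} = 1.282.
Revised power = P(Z > 1.282 − δ) = Φ(0.941) = 0.8266.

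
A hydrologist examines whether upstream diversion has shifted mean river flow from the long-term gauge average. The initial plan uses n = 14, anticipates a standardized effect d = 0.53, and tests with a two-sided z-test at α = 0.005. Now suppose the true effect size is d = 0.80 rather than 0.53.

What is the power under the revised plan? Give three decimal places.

Power ≈ 0.574

With d = 0.80: δ = d·√n = 0.80 × √14 = 2.9933. Critical value z_{0.0025} = 2.807.
Revised power = Φ(δ − 2.807) + Φ(−δ − 2.807) = Φ(0.186) + Φ(-5.800) = 0.5739 + 0.0000 = 0.5739.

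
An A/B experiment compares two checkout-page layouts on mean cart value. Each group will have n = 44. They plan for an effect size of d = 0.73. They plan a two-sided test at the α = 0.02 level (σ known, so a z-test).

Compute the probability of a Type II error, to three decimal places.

Noncentrality parameter: δ = d·√(n/2) = 0.73 × √(44/2) = 3.4240
Two-sided α = 0.02 → critical value z_{0.01} = 2.326.
Power = Φ(δ − 2.326) + Φ(−δ − 2.326) = Φ(1.098) + Φ(-5.750) = 0.8638 + 0.0000 = 0.8638.
Type II error: β = 1 − power = 1 − 0.8638 = 0.1362.

β ≈ 0.136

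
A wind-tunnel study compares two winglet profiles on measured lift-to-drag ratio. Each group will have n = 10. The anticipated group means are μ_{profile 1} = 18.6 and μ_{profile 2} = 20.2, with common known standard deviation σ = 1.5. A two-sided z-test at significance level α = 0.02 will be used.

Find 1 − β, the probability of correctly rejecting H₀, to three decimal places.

Standardized effect: d = |μ_{profile 1} − μ_{profile 2}| / σ = |18.6 − 20.2| / 1.5 = 1.0667
Noncentrality parameter: δ = d·√(n/2) = 1.0667 × √(10/2) = 2.3851
Critical value for a two-sided test at α = 0.02: z_{α/2} = 2.326.
Power = Φ(δ − 2.326) + Φ(−δ − 2.326) = Φ(0.059) + Φ(-4.711) = 0.5234 + 0.0000 = 0.5234.

Power ≈ 0.523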